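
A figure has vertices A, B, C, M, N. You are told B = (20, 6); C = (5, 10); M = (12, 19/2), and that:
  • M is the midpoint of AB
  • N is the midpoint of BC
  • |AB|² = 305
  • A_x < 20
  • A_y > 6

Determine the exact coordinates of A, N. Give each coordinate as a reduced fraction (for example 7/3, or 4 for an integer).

A = (4, 13)
N = (25/2, 8)

1. A_x = 4  [A = 2·M−B = 2·(12, 19/2)−(20, 6)]
2. A_y = 13  [A = 2·M−B = 2·(12, 19/2)−(20, 6)]
   so A = (4, 13)
3. N_x = 25/2  [2·N = B+C = (20, 6)+(5, 10)]
4. N_y = 8  [2·N = B+C = (20, 6)+(5, 10)]
   so N = (25/2, 8)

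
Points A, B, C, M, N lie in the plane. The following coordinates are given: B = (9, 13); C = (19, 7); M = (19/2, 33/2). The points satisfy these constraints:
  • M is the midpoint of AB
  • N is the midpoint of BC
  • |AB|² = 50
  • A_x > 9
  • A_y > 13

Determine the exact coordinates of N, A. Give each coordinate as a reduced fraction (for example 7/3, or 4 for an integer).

N = (14, 10)
A = (10, 20)

1. A_x = 10  [A = 2·M−B = 2·(19/2, 33/2)−(9, 13)]
2. A_y = 20  [A = 2·M−B = 2·(19/2, 33/2)−(9, 13)]
   so A = (10, 20)
3. N_x = 14  [2·N = B+C = (9, 13)+(19, 7)]
4. N_y = 10  [2·N = B+C = (9, 13)+(19, 7)]
   so N = (14, 10)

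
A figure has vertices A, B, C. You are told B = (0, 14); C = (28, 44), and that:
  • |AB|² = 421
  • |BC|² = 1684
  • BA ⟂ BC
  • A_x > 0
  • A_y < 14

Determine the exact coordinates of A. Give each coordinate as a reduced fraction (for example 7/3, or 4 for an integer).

A = (15, 0)

1. A_x = 15  [[BA ⟂ BC ⇒ 28x+30y-420=0] ∩ [|A−(0, 14)|²=421]]
2. A_y = 0  [[BA ⟂ BC ⇒ 28x+30y-420=0] ∩ [|A−(0, 14)|²=421]]
   so A = (15, 0)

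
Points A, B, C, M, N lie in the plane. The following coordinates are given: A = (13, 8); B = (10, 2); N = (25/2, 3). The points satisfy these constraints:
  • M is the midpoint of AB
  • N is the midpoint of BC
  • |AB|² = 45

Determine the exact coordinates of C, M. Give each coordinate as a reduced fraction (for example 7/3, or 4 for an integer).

1. M_x = 23/2  [2·M = A+B = (13, 8)+(10, 2)]
2. M_y = 5  [2·M = A+B = (13, 8)+(10, 2)]
   so M = (23/2, 5)
3. C_x = 15  [C = 2·N−B = 2·(25/2, 3)−(10, 2)]
4. C_y = 4  [C = 2·N−B = 2·(25/2, 3)−(10, 2)]
   so C = (15, 4)

C = (15, 4)
M = (23/2, 5)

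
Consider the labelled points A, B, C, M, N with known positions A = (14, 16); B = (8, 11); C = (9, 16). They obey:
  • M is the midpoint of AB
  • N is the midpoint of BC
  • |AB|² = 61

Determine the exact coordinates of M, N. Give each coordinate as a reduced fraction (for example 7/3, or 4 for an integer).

M = (11, 27/2)
N = (17/2, 27/2)

1. M_x = 11  [2·M = A+B = (14, 16)+(8, 11)]
2. M_y = 27/2  [2·M = A+B = (14, 16)+(8, 11)]
   so M = (11, 27/2)
3. N_x = 17/2  [2·N = B+C = (8, 11)+(9, 16)]
4. N_y = 27/2  [2·N = B+C = (8, 11)+(9, 16)]
   so N = (17/2, 27/2)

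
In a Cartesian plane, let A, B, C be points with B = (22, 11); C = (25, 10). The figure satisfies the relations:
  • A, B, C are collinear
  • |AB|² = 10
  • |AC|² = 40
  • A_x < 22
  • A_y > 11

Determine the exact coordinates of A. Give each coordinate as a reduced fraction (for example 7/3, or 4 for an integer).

1. A_x = 19  [[A, B, C are collinear ⇒ 1x+3y-55=0] ∩ [|A−(22, 11)|²=10]]
2. A_y = 12  [[A, B, C are collinear ⇒ 1x+3y-55=0] ∩ [|A−(22, 11)|²=10]]
   so A = (19, 12)

A = (19, 12)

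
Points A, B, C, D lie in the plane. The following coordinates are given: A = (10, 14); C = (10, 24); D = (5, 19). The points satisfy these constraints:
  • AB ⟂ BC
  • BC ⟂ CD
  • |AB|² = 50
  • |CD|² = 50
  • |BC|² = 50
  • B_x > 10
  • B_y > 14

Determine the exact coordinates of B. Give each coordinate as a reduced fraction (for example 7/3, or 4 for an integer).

B = (15, 19)

1. B_x = 15  [[BC ⟂ CD ⇒ 5x+5y-170=0] ∩ [|B−(10, 14)|²=50]]
2. B_y = 19  [[BC ⟂ CD ⇒ 5x+5y-170=0] ∩ [|B−(10, 14)|²=50]]
   so B = (15, 19)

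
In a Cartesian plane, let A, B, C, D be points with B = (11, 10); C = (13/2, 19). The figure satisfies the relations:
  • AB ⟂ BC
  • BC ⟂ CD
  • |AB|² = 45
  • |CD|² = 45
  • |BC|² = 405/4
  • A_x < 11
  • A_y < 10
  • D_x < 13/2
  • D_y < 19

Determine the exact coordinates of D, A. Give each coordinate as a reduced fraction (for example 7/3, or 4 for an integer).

D = (1/2, 16)
A = (5, 7)

1. D_x = 1/2  [[BC ⟂ CD ⇒ -9/2x+9y-567/4=0] ∩ [|D−(13/2, 19)|²=45]]
2. D_y = 16  [[BC ⟂ CD ⇒ -9/2x+9y-567/4=0] ∩ [|D−(13/2, 19)|²=45]]
   so D = (1/2, 16)
3. A_x = 5  [[AB ⟂ BC ⇒ 9/2x-9y+81/2=0] ∩ [|A−(11, 10)|²=45]]
4. A_y = 7  [[AB ⟂ BC ⇒ 9/2x-9y+81/2=0] ∩ [|A−(11, 10)|²=45]]
   so A = (5, 7)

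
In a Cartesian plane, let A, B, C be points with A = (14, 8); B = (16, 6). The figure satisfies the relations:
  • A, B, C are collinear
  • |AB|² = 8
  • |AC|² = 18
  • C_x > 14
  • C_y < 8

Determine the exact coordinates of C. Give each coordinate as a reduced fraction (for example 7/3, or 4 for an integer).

C = (17, 5)

1. C_x = 17  [[A, B, C are collinear ⇒ 2x+2y-44=0] ∩ [|C−(14, 8)|²=18]]
2. C_y = 5  [[A, B, C are collinear ⇒ 2x+2y-44=0] ∩ [|C−(14, 8)|²=18]]
   so C = (17, 5)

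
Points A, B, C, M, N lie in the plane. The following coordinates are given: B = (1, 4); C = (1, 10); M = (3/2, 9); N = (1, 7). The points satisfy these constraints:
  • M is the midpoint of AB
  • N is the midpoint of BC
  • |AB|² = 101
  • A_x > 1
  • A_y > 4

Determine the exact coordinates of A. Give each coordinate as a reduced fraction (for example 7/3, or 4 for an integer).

1. A_x = 2  [A = 2·M−B = 2·(3/2, 9)−(1, 4)]
2. A_y = 14  [A = 2·M−B = 2·(3/2, 9)−(1, 4)]
   so A = (2, 14)

A = (2, 14)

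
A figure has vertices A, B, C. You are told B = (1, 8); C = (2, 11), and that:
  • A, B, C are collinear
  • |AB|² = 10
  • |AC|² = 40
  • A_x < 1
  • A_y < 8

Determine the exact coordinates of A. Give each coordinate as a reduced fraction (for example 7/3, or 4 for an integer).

A = (0, 5)

1. A_x = 0  [[A, B, C are collinear ⇒ -3x+1y-5=0] ∩ [|A−(1, 8)|²=10]]
2. A_y = 5  [[A, B, C are collinear ⇒ -3x+1y-5=0] ∩ [|A−(1, 8)|²=10]]
   so A = (0, 5)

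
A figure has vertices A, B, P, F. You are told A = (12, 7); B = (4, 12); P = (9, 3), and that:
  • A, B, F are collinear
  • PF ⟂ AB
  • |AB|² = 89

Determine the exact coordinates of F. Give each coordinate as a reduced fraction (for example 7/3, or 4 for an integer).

1. F_x = 1036/89  [[A, B, F are collinear ⇒ -5x-8y+116=0] ∩ [PF ⟂ AB ⇒ -8x+5y+57=0]]
2. F_y = 643/89  [[A, B, F are collinear ⇒ -5x-8y+116=0] ∩ [PF ⟂ AB ⇒ -8x+5y+57=0]]
   so F = (1036/89, 643/89)

F = (1036/89, 643/89)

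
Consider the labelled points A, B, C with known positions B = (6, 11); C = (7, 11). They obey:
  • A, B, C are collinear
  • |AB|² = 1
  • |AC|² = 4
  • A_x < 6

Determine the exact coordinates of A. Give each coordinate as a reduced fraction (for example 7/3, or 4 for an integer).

A = (5, 11)

1. A_x = 5  [[A, B, C are collinear ⇒ 1y-11=0] ∩ [|A−(6, 11)|²=1]]
2. A_y = 11  [[A, B, C are collinear ⇒ 1y-11=0] ∩ [|A−(6, 11)|²=1]]
   so A = (5, 11)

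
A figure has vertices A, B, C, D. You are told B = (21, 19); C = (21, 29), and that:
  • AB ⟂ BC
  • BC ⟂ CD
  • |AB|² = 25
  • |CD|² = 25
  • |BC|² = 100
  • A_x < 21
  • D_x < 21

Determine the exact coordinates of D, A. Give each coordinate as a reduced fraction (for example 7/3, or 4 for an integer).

1. D_x = 16  [[BC ⟂ CD ⇒ 10y-290=0] ∩ [|D−(21, 29)|²=25]]
2. D_y = 29  [[BC ⟂ CD ⇒ 10y-290=0] ∩ [|D−(21, 29)|²=25]]
   so D = (16, 29)
3. A_x = 16  [[AB ⟂ BC ⇒ -10y+190=0] ∩ [|A−(21, 19)|²=25]]
4. A_y = 19  [[AB ⟂ BC ⇒ -10y+190=0] ∩ [|A−(21, 19)|²=25]]
   so A = (16, 19)

D = (16, 29)
A = (16, 19)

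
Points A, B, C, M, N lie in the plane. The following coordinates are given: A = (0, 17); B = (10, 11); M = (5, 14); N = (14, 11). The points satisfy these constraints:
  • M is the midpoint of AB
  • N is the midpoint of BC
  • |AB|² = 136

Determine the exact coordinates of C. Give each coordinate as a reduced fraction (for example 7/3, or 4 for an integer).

1. C_x = 18  [C = 2·N−B = 2·(14, 11)−(10, 11)]
2. C_y = 11  [C = 2·N−B = 2·(14, 11)−(10, 11)]
   so C = (18, 11)

C = (18, 11)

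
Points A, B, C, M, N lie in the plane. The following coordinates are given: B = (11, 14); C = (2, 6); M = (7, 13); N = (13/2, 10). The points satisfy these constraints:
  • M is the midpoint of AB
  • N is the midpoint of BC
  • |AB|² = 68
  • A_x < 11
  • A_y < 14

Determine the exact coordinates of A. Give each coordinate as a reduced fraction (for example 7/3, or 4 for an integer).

A = (3, 12)

1. A_x = 3  [A = 2·M−B = 2·(7, 13)−(11, 14)]
2. A_y = 12  [A = 2·M−B = 2·(7, 13)−(11, 14)]
   so A = (3, 12)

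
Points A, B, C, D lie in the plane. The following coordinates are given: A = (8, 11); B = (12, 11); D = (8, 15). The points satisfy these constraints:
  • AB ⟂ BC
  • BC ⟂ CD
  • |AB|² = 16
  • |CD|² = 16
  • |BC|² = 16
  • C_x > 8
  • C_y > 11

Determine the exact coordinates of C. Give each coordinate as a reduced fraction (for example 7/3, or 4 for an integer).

1. C_x = 12  [[AB ⟂ BC ⇒ 4x-48=0] ∩ [|C−(8, 15)|²=16]]
2. C_y = 15  [[AB ⟂ BC ⇒ 4x-48=0] ∩ [|C−(8, 15)|²=16]]
   so C = (12, 15)

C = (12, 15)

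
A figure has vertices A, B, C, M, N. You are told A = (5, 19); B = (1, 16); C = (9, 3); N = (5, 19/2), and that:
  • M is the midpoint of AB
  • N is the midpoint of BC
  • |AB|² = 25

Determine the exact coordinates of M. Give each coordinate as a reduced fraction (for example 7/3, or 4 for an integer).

1. M_x = 3  [2·M = A+B = (5, 19)+(1, 16)]
2. M_y = 35/2  [2·M = A+B = (5, 19)+(1, 16)]
   so M = (3, 35/2)

M = (3, 35/2)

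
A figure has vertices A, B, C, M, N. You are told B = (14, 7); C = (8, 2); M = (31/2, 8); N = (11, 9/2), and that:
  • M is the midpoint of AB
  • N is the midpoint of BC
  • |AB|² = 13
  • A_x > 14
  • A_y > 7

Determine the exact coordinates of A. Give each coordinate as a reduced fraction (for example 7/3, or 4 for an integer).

A = (17, 9)

1. A_x = 17  [A = 2·M−B = 2·(31/2, 8)−(14, 7)]
2. A_y = 9  [A = 2·M−B = 2·(31/2, 8)−(14, 7)]
   so A = (17, 9)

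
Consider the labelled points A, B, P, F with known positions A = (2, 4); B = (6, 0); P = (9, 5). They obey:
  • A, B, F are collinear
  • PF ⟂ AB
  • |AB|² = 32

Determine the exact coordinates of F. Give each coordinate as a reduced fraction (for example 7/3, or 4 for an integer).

1. F_x = 5  [[A, B, F are collinear ⇒ 4x+4y-24=0] ∩ [PF ⟂ AB ⇒ 4x-4y-16=0]]
2. F_y = 1  [[A, B, F are collinear ⇒ 4x+4y-24=0] ∩ [PF ⟂ AB ⇒ 4x-4y-16=0]]
   so F = (5, 1)

F = (5, 1)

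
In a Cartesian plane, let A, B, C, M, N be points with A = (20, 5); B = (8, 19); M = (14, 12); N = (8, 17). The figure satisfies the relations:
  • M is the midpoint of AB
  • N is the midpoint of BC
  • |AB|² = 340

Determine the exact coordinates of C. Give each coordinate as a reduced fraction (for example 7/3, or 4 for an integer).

C = (8, 15)

1. C_x = 8  [C = 2·N−B = 2·(8, 17)−(8, 19)]
2. C_y = 15  [C = 2·N−B = 2·(8, 17)−(8, 19)]
   so C = (8, 15)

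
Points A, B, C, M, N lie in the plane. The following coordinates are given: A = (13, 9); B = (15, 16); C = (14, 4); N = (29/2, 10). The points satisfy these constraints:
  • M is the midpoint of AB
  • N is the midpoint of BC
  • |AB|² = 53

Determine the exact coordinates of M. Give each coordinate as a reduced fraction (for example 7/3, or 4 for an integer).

M = (14, 25/2)

1. M_x = 14  [2·M = A+B = (13, 9)+(15, 16)]
2. M_y = 25/2  [2·M = A+B = (13, 9)+(15, 16)]
   so M = (14, 25/2)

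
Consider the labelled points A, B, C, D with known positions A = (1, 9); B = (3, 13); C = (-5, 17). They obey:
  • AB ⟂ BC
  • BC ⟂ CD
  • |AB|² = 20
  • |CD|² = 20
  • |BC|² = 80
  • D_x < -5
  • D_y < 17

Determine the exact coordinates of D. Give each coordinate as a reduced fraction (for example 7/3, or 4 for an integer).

1. D_x = -7  [[BC ⟂ CD ⇒ -8x+4y-108=0] ∩ [|D−(-5, 17)|²=20]]
2. D_y = 13  [[BC ⟂ CD ⇒ -8x+4y-108=0] ∩ [|D−(-5, 17)|²=20]]
   so D = (-7, 13)

D = (-7, 13)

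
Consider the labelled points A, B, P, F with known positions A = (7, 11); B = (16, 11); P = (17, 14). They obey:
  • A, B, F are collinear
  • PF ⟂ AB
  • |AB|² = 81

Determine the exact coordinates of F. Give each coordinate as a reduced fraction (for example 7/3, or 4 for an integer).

F = (17, 11)

1. F_x = 17  [[A, B, F are collinear ⇒ 9y-99=0] ∩ [PF ⟂ AB ⇒ 9x-153=0]]
2. F_y = 11  [[A, B, F are collinear ⇒ 9y-99=0] ∩ [PF ⟂ AB ⇒ 9x-153=0]]
   so F = (17, 11)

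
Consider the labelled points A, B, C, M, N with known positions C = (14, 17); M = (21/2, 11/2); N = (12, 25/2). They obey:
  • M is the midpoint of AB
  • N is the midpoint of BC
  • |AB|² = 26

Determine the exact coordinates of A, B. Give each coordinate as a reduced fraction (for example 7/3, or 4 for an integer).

1. B_x = 10  [B = 2·N−C = 2·(12, 25/2)−(14, 17)]
2. B_y = 8  [B = 2·N−C = 2·(12, 25/2)−(14, 17)]
   so B = (10, 8)
3. A_x = 11  [A = 2·M−B = 2·(21/2, 11/2)−(10, 8)]
4. A_y = 3  [A = 2·M−B = 2·(21/2, 11/2)−(10, 8)]
   so A = (11, 3)

A = (11, 3)
B = (10, 8)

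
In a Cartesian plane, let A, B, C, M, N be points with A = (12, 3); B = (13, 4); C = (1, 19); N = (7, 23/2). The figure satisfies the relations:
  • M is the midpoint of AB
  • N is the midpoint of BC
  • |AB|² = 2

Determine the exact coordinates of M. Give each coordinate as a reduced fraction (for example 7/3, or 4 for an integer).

M = (25/2, 7/2)

1. M_x = 25/2  [2·M = A+B = (12, 3)+(13, 4)]
2. M_y = 7/2  [2·M = A+B = (12, 3)+(13, 4)]
   so M = (25/2, 7/2)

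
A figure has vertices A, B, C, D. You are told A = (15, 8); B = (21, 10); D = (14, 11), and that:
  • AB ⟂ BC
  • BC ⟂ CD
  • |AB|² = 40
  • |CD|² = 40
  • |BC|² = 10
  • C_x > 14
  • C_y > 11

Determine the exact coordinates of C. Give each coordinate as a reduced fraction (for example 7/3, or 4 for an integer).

C = (20, 13)

1. C_x = 20  [[AB ⟂ BC ⇒ 6x+2y-146=0] ∩ [|C−(14, 11)|²=40]]
2. C_y = 13  [[AB ⟂ BC ⇒ 6x+2y-146=0] ∩ [|C−(14, 11)|²=40]]
   so C = (20, 13)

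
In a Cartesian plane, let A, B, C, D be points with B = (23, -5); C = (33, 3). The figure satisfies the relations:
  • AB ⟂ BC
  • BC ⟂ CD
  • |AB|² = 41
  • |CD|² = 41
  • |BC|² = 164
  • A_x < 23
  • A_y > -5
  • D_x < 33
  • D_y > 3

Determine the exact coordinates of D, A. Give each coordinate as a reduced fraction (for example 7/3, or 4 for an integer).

D = (29, 8)
A = (19, 0)

1. D_x = 29  [[BC ⟂ CD ⇒ 10x+8y-354=0] ∩ [|D−(33, 3)|²=41]]
2. D_y = 8  [[BC ⟂ CD ⇒ 10x+8y-354=0] ∩ [|D−(33, 3)|²=41]]
   so D = (29, 8)
3. A_x = 19  [[AB ⟂ BC ⇒ -10x-8y+190=0] ∩ [|A−(23, -5)|²=41]]
4. A_y = 0  [[AB ⟂ BC ⇒ -10x-8y+190=0] ∩ [|A−(23, -5)|²=41]]
   so A = (19, 0)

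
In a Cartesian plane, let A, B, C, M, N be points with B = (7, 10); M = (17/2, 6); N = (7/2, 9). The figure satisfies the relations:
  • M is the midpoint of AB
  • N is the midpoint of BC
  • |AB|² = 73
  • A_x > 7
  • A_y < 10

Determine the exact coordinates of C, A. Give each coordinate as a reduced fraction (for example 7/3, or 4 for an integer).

1. A_x = 10  [A = 2·M−B = 2·(17/2, 6)−(7, 10)]
2. A_y = 2  [A = 2·M−B = 2·(17/2, 6)−(7, 10)]
   so A = (10, 2)
3. C_x = 0  [C = 2·N−B = 2·(7/2, 9)−(7, 10)]
4. C_y = 8  [C = 2·N−B = 2·(7/2, 9)−(7, 10)]
   so C = (0, 8)

C = (0, 8)
A = (10, 2)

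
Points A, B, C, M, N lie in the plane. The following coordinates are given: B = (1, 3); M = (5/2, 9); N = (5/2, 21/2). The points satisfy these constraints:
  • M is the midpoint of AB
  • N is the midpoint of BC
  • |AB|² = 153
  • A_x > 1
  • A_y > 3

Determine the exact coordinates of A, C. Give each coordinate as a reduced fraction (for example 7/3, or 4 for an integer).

A = (4, 15)
C = (4, 18)

1. A_x = 4  [A = 2·M−B = 2·(5/2, 9)−(1, 3)]
2. A_y = 15  [A = 2·M−B = 2·(5/2, 9)−(1, 3)]
   so A = (4, 15)
3. C_x = 4  [C = 2·N−B = 2·(5/2, 21/2)−(1, 3)]
4. C_y = 18  [C = 2·N−B = 2·(5/2, 21/2)−(1, 3)]
   so C = (4, 18)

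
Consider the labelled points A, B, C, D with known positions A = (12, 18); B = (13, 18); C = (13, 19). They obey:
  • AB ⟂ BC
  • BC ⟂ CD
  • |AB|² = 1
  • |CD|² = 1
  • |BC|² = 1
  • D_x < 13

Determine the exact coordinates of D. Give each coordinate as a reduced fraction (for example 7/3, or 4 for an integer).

D = (12, 19)

1. D_x = 12  [[BC ⟂ CD ⇒ 1y-19=0] ∩ [|D−(13, 19)|²=1]]
2. D_y = 19  [[BC ⟂ CD ⇒ 1y-19=0] ∩ [|D−(13, 19)|²=1]]
   so D = (12, 19)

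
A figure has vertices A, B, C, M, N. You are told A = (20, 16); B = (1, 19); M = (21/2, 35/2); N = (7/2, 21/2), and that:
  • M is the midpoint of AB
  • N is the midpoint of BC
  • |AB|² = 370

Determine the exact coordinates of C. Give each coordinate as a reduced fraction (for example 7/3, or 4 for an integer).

C = (6, 2)

1. C_x = 6  [C = 2·N−B = 2·(7/2, 21/2)−(1, 19)]
2. C_y = 2  [C = 2·N−B = 2·(7/2, 21/2)−(1, 19)]
   so C = (6, 2)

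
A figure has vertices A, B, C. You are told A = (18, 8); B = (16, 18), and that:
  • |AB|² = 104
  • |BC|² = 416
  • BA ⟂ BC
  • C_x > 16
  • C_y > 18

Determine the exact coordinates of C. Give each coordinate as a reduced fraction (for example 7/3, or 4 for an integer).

1. C_x = 36  [[BA ⟂ BC ⇒ 2x-10y+148=0] ∩ [|C−(16, 18)|²=416]]
2. C_y = 22  [[BA ⟂ BC ⇒ 2x-10y+148=0] ∩ [|C−(16, 18)|²=416]]
   so C = (36, 22)

C = (36, 22)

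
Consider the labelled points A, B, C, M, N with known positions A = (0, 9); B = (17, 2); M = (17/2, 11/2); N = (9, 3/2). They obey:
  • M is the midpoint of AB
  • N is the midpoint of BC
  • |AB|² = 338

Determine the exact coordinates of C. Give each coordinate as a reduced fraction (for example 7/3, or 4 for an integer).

1. C_x = 1  [C = 2·N−B = 2·(9, 3/2)−(17, 2)]
2. C_y = 1  [C = 2·N−B = 2·(9, 3/2)−(17, 2)]
   so C = (1, 1)

C = (1, 1)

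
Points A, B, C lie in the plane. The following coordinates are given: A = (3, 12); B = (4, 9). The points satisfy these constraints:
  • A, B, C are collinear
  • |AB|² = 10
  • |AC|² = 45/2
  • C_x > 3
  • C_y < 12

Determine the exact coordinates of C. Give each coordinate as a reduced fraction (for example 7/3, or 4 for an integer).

C = (9/2, 15/2)

1. C_x = 9/2  [[A, B, C are collinear ⇒ 3x+1y-21=0] ∩ [|C−(3, 12)|²=45/2]]
2. C_y = 15/2  [[A, B, C are collinear ⇒ 3x+1y-21=0] ∩ [|C−(3, 12)|²=45/2]]
   so C = (9/2, 15/2)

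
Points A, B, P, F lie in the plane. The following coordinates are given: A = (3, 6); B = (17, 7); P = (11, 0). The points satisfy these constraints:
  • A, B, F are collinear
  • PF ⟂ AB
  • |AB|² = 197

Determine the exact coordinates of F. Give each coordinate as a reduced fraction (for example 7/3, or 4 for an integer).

F = (2075/197, 1288/197)

1. F_x = 2075/197  [[A, B, F are collinear ⇒ -1x+14y-81=0] ∩ [PF ⟂ AB ⇒ 14x+1y-154=0]]
2. F_y = 1288/197  [[A, B, F are collinear ⇒ -1x+14y-81=0] ∩ [PF ⟂ AB ⇒ 14x+1y-154=0]]
   so F = (2075/197, 1288/197)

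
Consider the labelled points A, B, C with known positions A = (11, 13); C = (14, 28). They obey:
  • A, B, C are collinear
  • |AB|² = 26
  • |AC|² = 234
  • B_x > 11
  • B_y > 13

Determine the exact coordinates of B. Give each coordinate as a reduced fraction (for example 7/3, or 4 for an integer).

1. B_x = 12  [[A, B, C are collinear ⇒ 15x-3y-126=0] ∩ [|B−(11, 13)|²=26]]
2. B_y = 18  [[A, B, C are collinear ⇒ 15x-3y-126=0] ∩ [|B−(11, 13)|²=26]]
   so B = (12, 18)

B = (12, 18)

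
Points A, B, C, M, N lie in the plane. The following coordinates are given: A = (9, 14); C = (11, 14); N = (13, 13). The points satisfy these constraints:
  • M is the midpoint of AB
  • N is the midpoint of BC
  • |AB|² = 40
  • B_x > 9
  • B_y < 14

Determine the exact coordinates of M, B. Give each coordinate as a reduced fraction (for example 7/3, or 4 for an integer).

1. B_x = 15  [B = 2·N−C = 2·(13, 13)−(11, 14)]
2. B_y = 12  [B = 2·N−C = 2·(13, 13)−(11, 14)]
   so B = (15, 12)
3. M_x = 12  [2·M = A+B = (9, 14)+(15, 12)]
4. M_y = 13  [2·M = A+B = (9, 14)+(15, 12)]
   so M = (12, 13)

M = (12, 13)
B = (15, 12)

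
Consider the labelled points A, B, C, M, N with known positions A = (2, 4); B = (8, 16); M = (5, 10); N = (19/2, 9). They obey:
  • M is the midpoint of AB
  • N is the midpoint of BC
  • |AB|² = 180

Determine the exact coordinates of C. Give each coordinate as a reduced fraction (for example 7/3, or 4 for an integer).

C = (11, 2)

1. C_x = 11  [C = 2·N−B = 2·(19/2, 9)−(8, 16)]
2. C_y = 2  [C = 2·N−B = 2·(19/2, 9)−(8, 16)]
   so C = (11, 2)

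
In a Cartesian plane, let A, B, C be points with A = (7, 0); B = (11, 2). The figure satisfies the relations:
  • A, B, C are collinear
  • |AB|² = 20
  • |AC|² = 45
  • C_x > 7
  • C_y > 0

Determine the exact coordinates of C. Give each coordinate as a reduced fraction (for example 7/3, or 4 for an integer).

1. C_x = 13  [[A, B, C are collinear ⇒ -2x+4y+14=0] ∩ [|C−(7, 0)|²=45]]
2. C_y = 3  [[A, B, C are collinear ⇒ -2x+4y+14=0] ∩ [|C−(7, 0)|²=45]]
   so C = (13, 3)

C = (13, 3)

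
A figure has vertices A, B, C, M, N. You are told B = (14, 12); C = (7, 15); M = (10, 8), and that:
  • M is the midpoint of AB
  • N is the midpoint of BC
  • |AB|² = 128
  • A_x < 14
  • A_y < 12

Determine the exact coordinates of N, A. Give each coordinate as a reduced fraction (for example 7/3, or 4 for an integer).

N = (21/2, 27/2)
A = (6, 4)

1. A_x = 6  [A = 2·M−B = 2·(10, 8)−(14, 12)]
2. A_y = 4  [A = 2·M−B = 2·(10, 8)−(14, 12)]
   so A = (6, 4)
3. N_x = 21/2  [2·N = B+C = (14, 12)+(7, 15)]
4. N_y = 27/2  [2·N = B+C = (14, 12)+(7, 15)]
   so N = (21/2, 27/2)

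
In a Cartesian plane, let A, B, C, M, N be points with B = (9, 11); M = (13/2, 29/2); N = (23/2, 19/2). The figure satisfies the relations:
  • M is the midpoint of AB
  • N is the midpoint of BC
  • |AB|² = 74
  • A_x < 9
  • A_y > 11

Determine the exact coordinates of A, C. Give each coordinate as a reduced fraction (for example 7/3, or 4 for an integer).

A = (4, 18)
C = (14, 8)

1. A_x = 4  [A = 2·M−B = 2·(13/2, 29/2)−(9, 11)]
2. A_y = 18  [A = 2·M−B = 2·(13/2, 29/2)−(9, 11)]
   so A = (4, 18)
3. C_x = 14  [C = 2·N−B = 2·(23/2, 19/2)−(9, 11)]
4. C_y = 8  [C = 2·N−B = 2·(23/2, 19/2)−(9, 11)]
   so C = (14, 8)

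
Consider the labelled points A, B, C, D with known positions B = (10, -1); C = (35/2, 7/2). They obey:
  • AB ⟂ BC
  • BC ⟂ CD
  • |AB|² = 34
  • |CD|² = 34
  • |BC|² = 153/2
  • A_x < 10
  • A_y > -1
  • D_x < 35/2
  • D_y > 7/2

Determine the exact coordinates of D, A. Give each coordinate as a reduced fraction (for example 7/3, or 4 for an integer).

D = (29/2, 17/2)
A = (7, 4)

1. D_x = 29/2  [[BC ⟂ CD ⇒ 15/2x+9/2y-147=0] ∩ [|D−(35/2, 7/2)|²=34]]
2. D_y = 17/2  [[BC ⟂ CD ⇒ 15/2x+9/2y-147=0] ∩ [|D−(35/2, 7/2)|²=34]]
   so D = (29/2, 17/2)
3. A_x = 7  [[AB ⟂ BC ⇒ -15/2x-9/2y+141/2=0] ∩ [|A−(10, -1)|²=34]]
4. A_y = 4  [[AB ⟂ BC ⇒ -15/2x-9/2y+141/2=0] ∩ [|A−(10, -1)|²=34]]
   so A = (7, 4)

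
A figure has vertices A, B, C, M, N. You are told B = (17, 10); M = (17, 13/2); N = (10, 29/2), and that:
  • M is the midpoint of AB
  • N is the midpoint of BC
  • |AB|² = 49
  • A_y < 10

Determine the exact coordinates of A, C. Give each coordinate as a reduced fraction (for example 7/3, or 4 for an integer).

1. A_x = 17  [A = 2·M−B = 2·(17, 13/2)−(17, 10)]
2. A_y = 3  [A = 2·M−B = 2·(17, 13/2)−(17, 10)]
   so A = (17, 3)
3. C_x = 3  [C = 2·N−B = 2·(10, 29/2)−(17, 10)]
4. C_y = 19  [C = 2·N−B = 2·(10, 29/2)−(17, 10)]
   so C = (3, 19)

A = (17, 3)
C = (3, 19)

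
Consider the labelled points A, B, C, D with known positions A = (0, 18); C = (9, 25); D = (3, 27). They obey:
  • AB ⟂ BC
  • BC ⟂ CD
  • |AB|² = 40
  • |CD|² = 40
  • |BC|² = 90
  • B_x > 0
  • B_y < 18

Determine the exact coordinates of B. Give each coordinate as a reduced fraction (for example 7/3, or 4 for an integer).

1. B_x = 6  [[BC ⟂ CD ⇒ 6x-2y-4=0] ∩ [|B−(0, 18)|²=40]]
2. B_y = 16  [[BC ⟂ CD ⇒ 6x-2y-4=0] ∩ [|B−(0, 18)|²=40]]
   so B = (6, 16)

B = (6, 16)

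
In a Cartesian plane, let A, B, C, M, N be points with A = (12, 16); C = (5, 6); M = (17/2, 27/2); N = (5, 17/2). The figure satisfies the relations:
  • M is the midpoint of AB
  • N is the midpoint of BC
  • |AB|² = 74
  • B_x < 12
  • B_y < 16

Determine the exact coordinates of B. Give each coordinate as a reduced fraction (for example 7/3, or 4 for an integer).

B = (5, 11)

1. B_x = 5  [B = 2·M−A = 2·(17/2, 27/2)−(12, 16)]
2. B_y = 11  [B = 2·M−A = 2·(17/2, 27/2)−(12, 16)]
   so B = (5, 11)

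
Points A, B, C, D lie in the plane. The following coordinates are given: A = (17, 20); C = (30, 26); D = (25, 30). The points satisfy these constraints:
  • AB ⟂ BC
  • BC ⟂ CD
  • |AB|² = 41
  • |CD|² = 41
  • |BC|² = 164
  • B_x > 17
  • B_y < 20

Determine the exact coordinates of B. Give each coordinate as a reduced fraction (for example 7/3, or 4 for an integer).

B = (22, 16)

1. B_x = 22  [[BC ⟂ CD ⇒ 5x-4y-46=0] ∩ [|B−(17, 20)|²=41]]
2. B_y = 16  [[BC ⟂ CD ⇒ 5x-4y-46=0] ∩ [|B−(17, 20)|²=41]]
   so B = (22, 16)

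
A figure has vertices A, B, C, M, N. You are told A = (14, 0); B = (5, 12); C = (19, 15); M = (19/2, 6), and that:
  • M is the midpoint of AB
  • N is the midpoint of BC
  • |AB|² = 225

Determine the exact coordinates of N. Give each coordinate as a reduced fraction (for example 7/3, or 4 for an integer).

1. N_x = 12  [2·N = B+C = (5, 12)+(19, 15)]
2. N_y = 27/2  [2·N = B+C = (5, 12)+(19, 15)]
   so N = (12, 27/2)

N = (12, 27/2)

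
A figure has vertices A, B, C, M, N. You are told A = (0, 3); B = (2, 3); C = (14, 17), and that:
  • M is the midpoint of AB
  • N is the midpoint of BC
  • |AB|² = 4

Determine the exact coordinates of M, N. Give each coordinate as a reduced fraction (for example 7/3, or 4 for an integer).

M = (1, 3)
N = (8, 10)

1. M_x = 1  [2·M = A+B = (0, 3)+(2, 3)]
2. M_y = 3  [2·M = A+B = (0, 3)+(2, 3)]
   so M = (1, 3)
3. N_x = 8  [2·N = B+C = (2, 3)+(14, 17)]
4. N_y = 10  [2·N = B+C = (2, 3)+(14, 17)]
   so N = (8, 10)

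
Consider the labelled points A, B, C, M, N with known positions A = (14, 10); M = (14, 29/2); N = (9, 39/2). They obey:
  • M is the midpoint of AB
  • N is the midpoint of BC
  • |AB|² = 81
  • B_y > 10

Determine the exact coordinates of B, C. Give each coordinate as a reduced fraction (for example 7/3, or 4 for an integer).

B = (14, 19)
C = (4, 20)

1. B_x = 14  [B = 2·M−A = 2·(14, 29/2)−(14, 10)]
2. B_y = 19  [B = 2·M−A = 2·(14, 29/2)−(14, 10)]
   so B = (14, 19)
3. C_x = 4  [C = 2·N−B = 2·(9, 39/2)−(14, 19)]
4. C_y = 20  [C = 2·N−B = 2·(9, 39/2)−(14, 19)]
   so C = (4, 20)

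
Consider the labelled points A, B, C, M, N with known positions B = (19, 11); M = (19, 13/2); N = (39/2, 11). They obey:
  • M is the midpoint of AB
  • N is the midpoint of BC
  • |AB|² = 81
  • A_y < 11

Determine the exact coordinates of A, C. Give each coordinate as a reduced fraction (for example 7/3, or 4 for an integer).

1. A_x = 19  [A = 2·M−B = 2·(19, 13/2)−(19, 11)]
2. A_y = 2  [A = 2·M−B = 2·(19, 13/2)−(19, 11)]
   so A = (19, 2)
3. C_x = 20  [C = 2·N−B = 2·(39/2, 11)−(19, 11)]
4. C_y = 11  [C = 2·N−B = 2·(39/2, 11)−(19, 11)]
   so C = (20, 11)

A = (19, 2)
C = (20, 11)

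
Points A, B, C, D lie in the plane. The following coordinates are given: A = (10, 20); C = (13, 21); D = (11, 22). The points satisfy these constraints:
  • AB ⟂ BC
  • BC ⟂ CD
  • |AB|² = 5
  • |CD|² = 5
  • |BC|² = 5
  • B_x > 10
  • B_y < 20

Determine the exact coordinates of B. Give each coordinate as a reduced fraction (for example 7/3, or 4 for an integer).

B = (12, 19)

1. B_x = 12  [[BC ⟂ CD ⇒ 2x-1y-5=0] ∩ [|B−(10, 20)|²=5]]
2. B_y = 19  [[BC ⟂ CD ⇒ 2x-1y-5=0] ∩ [|B−(10, 20)|²=5]]
   so B = (12, 19)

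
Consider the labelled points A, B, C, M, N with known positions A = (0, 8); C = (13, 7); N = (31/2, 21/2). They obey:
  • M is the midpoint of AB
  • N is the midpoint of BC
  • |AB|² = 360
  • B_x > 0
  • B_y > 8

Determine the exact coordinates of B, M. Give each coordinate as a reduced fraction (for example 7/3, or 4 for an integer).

1. B_x = 18  [B = 2·N−C = 2·(31/2, 21/2)−(13, 7)]
2. B_y = 14  [B = 2·N−C = 2·(31/2, 21/2)−(13, 7)]
   so B = (18, 14)
3. M_x = 9  [2·M = A+B = (0, 8)+(18, 14)]
4. M_y = 11  [2·M = A+B = (0, 8)+(18, 14)]
   so M = (9, 11)

B = (18, 14)
M = (9, 11)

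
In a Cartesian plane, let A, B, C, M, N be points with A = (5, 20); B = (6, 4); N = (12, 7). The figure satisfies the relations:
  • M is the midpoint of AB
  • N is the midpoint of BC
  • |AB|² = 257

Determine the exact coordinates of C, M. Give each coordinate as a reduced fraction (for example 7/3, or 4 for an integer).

1. M_x = 11/2  [2·M = A+B = (5, 20)+(6, 4)]
2. M_y = 12  [2·M = A+B = (5, 20)+(6, 4)]
   so M = (11/2, 12)
3. C_x = 18  [C = 2·N−B = 2·(12, 7)−(6, 4)]
4. C_y = 10  [C = 2·N−B = 2·(12, 7)−(6, 4)]
   so C = (18, 10)

C = (18, 10)
M = (11/2, 12)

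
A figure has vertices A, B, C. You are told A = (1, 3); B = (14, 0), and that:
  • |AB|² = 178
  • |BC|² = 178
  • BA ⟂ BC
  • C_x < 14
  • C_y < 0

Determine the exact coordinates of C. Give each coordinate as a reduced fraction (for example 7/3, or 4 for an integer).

C = (11, -13)

1. C_x = 11  [[BA ⟂ BC ⇒ -13x+3y+182=0] ∩ [|C−(14, 0)|²=178]]
2. C_y = -13  [[BA ⟂ BC ⇒ -13x+3y+182=0] ∩ [|C−(14, 0)|²=178]]
   so C = (11, -13)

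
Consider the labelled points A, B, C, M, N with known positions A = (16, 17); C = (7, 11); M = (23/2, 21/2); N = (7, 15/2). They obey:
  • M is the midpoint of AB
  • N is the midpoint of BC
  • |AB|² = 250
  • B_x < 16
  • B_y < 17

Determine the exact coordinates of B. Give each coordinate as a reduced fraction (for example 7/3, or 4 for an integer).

B = (7, 4)

1. B_x = 7  [B = 2·M−A = 2·(23/2, 21/2)−(16, 17)]
2. B_y = 4  [B = 2·M−A = 2·(23/2, 21/2)−(16, 17)]
   so B = (7, 4)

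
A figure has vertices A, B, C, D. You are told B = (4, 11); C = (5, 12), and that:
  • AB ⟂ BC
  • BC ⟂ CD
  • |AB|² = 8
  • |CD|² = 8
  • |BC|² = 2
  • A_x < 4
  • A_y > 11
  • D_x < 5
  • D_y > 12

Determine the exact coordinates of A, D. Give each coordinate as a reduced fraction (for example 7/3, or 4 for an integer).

A = (2, 13)
D = (3, 14)

1. A_x = 2  [[AB ⟂ BC ⇒ -1x-1y+15=0] ∩ [|A−(4, 11)|²=8]]
2. A_y = 13  [[AB ⟂ BC ⇒ -1x-1y+15=0] ∩ [|A−(4, 11)|²=8]]
   so A = (2, 13)
3. D_x = 3  [[BC ⟂ CD ⇒ 1x+1y-17=0] ∩ [|D−(5, 12)|²=8]]
4. D_y = 14  [[BC ⟂ CD ⇒ 1x+1y-17=0] ∩ [|D−(5, 12)|²=8]]
   so D = (3, 14)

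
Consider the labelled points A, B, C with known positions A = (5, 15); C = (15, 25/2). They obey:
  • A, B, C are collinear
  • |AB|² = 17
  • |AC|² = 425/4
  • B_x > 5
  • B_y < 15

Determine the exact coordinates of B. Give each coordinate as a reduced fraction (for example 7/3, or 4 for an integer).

1. B_x = 9  [[A, B, C are collinear ⇒ -5/2x-10y+325/2=0] ∩ [|B−(5, 15)|²=17]]
2. B_y = 14  [[A, B, C are collinear ⇒ -5/2x-10y+325/2=0] ∩ [|B−(5, 15)|²=17]]
   so B = (9, 14)

B = (9, 14)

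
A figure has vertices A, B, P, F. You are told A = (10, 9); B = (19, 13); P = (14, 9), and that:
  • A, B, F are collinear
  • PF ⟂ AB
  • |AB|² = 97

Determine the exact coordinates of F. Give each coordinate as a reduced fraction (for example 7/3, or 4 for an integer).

F = (1294/97, 1017/97)

1. F_x = 1294/97  [[A, B, F are collinear ⇒ -4x+9y-41=0] ∩ [PF ⟂ AB ⇒ 9x+4y-162=0]]
2. F_y = 1017/97  [[A, B, F are collinear ⇒ -4x+9y-41=0] ∩ [PF ⟂ AB ⇒ 9x+4y-162=0]]
   so F = (1294/97, 1017/97)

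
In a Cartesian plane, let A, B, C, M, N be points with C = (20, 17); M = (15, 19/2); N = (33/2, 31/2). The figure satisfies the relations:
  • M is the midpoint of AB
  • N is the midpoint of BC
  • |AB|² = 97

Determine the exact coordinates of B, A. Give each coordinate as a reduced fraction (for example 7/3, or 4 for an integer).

B = (13, 14)
A = (17, 5)

1. B_x = 13  [B = 2·N−C = 2·(33/2, 31/2)−(20, 17)]
2. B_y = 14  [B = 2·N−C = 2·(33/2, 31/2)−(20, 17)]
   so B = (13, 14)
3. A_x = 17  [A = 2·M−B = 2·(15, 19/2)−(13, 14)]
4. A_y = 5  [A = 2·M−B = 2·(15, 19/2)−(13, 14)]
   so A = (17, 5)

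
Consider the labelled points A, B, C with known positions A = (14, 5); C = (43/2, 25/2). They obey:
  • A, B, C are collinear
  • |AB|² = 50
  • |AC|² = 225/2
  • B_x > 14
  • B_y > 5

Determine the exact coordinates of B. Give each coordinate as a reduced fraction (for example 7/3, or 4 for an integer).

B = (19, 10)

1. B_x = 19  [[A, B, C are collinear ⇒ 15/2x-15/2y-135/2=0] ∩ [|B−(14, 5)|²=50]]
2. B_y = 10  [[A, B, C are collinear ⇒ 15/2x-15/2y-135/2=0] ∩ [|B−(14, 5)|²=50]]
   so B = (19, 10)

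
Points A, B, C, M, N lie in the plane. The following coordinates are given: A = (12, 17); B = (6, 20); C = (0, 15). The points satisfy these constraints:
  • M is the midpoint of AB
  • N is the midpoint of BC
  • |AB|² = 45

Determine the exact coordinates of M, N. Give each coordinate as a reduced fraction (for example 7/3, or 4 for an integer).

1. M_x = 9  [2·M = A+B = (12, 17)+(6, 20)]
2. M_y = 37/2  [2·M = A+B = (12, 17)+(6, 20)]
   so M = (9, 37/2)
3. N_x = 3  [2·N = B+C = (6, 20)+(0, 15)]
4. N_y = 35/2  [2·N = B+C = (6, 20)+(0, 15)]
   so N = (3, 35/2)

M = (9, 37/2)
N = (3, 35/2)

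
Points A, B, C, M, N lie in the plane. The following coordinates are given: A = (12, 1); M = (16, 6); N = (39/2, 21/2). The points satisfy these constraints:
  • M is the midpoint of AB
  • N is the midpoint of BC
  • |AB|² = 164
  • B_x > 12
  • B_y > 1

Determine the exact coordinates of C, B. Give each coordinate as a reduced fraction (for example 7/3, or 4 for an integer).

C = (19, 10)
B = (20, 11)

1. B_x = 20  [B = 2·M−A = 2·(16, 6)−(12, 1)]
2. B_y = 11  [B = 2·M−A = 2·(16, 6)−(12, 1)]
   so B = (20, 11)
3. C_x = 19  [C = 2·N−B = 2·(39/2, 21/2)−(20, 11)]
4. C_y = 10  [C = 2·N−B = 2·(39/2, 21/2)−(20, 11)]
   so C = (19, 10)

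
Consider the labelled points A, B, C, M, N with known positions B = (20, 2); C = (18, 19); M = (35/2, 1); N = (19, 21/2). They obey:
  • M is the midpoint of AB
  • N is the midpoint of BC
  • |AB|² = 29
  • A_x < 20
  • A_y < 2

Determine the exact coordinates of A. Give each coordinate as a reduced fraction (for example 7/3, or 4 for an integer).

1. A_x = 15  [A = 2·M−B = 2·(35/2, 1)−(20, 2)]
2. A_y = 0  [A = 2·M−B = 2·(35/2, 1)−(20, 2)]
   so A = (15, 0)

A = (15, 0)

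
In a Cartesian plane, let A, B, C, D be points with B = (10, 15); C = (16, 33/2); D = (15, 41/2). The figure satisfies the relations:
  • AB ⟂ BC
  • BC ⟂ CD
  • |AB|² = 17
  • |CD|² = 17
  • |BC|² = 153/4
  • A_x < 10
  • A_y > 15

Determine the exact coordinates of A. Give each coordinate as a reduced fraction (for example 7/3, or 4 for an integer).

A = (9, 19)

1. A_x = 9  [[AB ⟂ BC ⇒ -6x-3/2y+165/2=0] ∩ [|A−(10, 15)|²=17]]
2. A_y = 19  [[AB ⟂ BC ⇒ -6x-3/2y+165/2=0] ∩ [|A−(10, 15)|²=17]]
   so A = (9, 19)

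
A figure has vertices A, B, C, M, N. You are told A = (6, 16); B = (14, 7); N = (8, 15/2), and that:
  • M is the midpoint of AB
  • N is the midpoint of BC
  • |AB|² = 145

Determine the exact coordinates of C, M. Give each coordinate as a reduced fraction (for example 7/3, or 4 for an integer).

1. M_x = 10  [2·M = A+B = (6, 16)+(14, 7)]
2. M_y = 23/2  [2·M = A+B = (6, 16)+(14, 7)]
   so M = (10, 23/2)
3. C_x = 2  [C = 2·N−B = 2·(8, 15/2)−(14, 7)]
4. C_y = 8  [C = 2·N−B = 2·(8, 15/2)−(14, 7)]
   so C = (2, 8)

C = (2, 8)
M = (10, 23/2)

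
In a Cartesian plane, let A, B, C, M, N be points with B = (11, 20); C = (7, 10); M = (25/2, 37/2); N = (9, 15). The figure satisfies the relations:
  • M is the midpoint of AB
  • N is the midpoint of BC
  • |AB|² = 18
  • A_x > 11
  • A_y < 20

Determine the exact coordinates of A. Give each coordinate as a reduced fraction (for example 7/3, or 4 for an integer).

1. A_x = 14  [A = 2·M−B = 2·(25/2, 37/2)−(11, 20)]
2. A_y = 17  [A = 2·M−B = 2·(25/2, 37/2)−(11, 20)]
   so A = (14, 17)

A = (14, 17)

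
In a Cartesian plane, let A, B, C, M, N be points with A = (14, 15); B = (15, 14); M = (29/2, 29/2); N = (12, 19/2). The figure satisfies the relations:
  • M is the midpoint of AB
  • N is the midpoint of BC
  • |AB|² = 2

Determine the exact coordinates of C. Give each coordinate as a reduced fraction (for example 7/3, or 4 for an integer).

1. C_x = 9  [C = 2·N−B = 2·(12, 19/2)−(15, 14)]
2. C_y = 5  [C = 2·N−B = 2·(12, 19/2)−(15, 14)]
   so C = (9, 5)

C = (9, 5)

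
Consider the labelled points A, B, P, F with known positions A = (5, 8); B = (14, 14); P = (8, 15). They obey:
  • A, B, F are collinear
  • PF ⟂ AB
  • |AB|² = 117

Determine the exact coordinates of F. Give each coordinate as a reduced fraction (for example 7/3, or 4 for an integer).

F = (134/13, 150/13)

1. F_x = 134/13  [[A, B, F are collinear ⇒ -6x+9y-42=0] ∩ [PF ⟂ AB ⇒ 9x+6y-162=0]]
2. F_y = 150/13  [[A, B, F are collinear ⇒ -6x+9y-42=0] ∩ [PF ⟂ AB ⇒ 9x+6y-162=0]]
   so F = (134/13, 150/13)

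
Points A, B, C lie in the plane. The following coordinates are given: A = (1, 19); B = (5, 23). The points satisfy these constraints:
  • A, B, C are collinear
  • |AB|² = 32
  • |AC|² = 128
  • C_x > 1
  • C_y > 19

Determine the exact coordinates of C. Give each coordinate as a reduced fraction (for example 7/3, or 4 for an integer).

C = (9, 27)

1. C_x = 9  [[A, B, C are collinear ⇒ -4x+4y-72=0] ∩ [|C−(1, 19)|²=128]]
2. C_y = 27  [[A, B, C are collinear ⇒ -4x+4y-72=0] ∩ [|C−(1, 19)|²=128]]
   so C = (9, 27)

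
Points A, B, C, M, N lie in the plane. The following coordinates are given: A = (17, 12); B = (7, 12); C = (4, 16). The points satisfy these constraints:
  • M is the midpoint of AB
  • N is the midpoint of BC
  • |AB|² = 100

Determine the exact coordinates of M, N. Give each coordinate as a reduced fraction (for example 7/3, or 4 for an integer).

1. M_x = 12  [2·M = A+B = (17, 12)+(7, 12)]
2. M_y = 12  [2·M = A+B = (17, 12)+(7, 12)]
   so M = (12, 12)
3. N_x = 11/2  [2·N = B+C = (7, 12)+(4, 16)]
4. N_y = 14  [2·N = B+C = (7, 12)+(4, 16)]
   so N = (11/2, 14)

M = (12, 12)
N = (11/2, 14)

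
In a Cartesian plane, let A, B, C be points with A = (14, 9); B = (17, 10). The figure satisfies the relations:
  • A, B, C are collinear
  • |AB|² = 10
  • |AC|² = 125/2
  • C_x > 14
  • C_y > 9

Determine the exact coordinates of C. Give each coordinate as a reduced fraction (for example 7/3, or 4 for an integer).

C = (43/2, 23/2)

1. C_x = 43/2  [[A, B, C are collinear ⇒ -1x+3y-13=0] ∩ [|C−(14, 9)|²=125/2]]
2. C_y = 23/2  [[A, B, C are collinear ⇒ -1x+3y-13=0] ∩ [|C−(14, 9)|²=125/2]]
   so C = (43/2, 23/2)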